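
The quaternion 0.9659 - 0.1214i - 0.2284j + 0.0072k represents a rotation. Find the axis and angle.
axis = (-0.4692, -0.8827, 0.0278), θ = π/6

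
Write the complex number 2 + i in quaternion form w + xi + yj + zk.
2 + i + 0j + 0k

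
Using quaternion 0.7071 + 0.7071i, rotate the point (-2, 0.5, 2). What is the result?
(-2, -2, 0.5)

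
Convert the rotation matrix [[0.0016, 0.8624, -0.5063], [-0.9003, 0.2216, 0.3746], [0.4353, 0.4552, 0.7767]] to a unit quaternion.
0.7071 + 0.0285i - 0.3329j - 0.6232k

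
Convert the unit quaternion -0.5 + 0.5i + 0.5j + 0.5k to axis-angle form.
axis = (√3/3, √3/3, √3/3), θ = 4π/3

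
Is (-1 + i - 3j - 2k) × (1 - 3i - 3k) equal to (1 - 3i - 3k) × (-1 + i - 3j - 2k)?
No: pq = -4 + 13i + 6j - 8k ≠ -4 - 5i - 12j + 10k = qp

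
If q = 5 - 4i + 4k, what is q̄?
5 + 4i - 4k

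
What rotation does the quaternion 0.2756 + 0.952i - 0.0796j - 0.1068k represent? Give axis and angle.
axis = (0.9904, -0.0828, -0.1111), θ = 148°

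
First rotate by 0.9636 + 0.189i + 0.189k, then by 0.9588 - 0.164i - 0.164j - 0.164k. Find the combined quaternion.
0.9859 - 0.0078i - 0.158j + 0.0542k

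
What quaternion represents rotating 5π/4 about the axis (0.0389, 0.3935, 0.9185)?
-0.3827 + 0.0359i + 0.3635j + 0.8486k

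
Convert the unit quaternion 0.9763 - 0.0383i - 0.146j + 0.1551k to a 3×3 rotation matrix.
[[0.9093, -0.2917, -0.297], [0.314, 0.949, 0.0295], [0.2732, -0.1201, 0.9544]]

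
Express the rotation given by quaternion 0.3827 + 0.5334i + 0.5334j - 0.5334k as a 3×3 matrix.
[[-0.1381, 0.9773, -0.1608], [0.1608, -0.1381, -0.9773], [-0.9773, -0.1608, -0.1381]]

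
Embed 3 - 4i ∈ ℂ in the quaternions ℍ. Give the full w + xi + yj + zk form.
3 - 4i + 0j + 0k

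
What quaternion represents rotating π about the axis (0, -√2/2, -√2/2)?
-0.7071j - 0.7071k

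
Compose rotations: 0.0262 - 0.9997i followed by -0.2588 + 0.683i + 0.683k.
0.676 + 0.2766i - 0.6828j + 0.0179k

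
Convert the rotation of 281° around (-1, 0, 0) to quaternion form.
-0.7716 - 0.6361i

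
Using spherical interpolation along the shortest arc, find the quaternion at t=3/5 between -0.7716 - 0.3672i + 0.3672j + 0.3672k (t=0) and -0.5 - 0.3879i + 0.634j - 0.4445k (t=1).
-0.6801 - 0.4227i + 0.5853j - 0.1271k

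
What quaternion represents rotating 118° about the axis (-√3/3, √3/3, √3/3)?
0.515 - 0.4949i + 0.4949j + 0.4949k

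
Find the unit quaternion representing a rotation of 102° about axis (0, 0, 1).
0.6293 + 0.7771k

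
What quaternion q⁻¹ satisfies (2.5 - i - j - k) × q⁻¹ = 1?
0.2703 + 0.1081i + 0.1081j + 0.1081k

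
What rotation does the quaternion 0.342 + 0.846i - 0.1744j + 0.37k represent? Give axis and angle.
axis = (0.9003, -0.1856, 0.3937), θ = 140°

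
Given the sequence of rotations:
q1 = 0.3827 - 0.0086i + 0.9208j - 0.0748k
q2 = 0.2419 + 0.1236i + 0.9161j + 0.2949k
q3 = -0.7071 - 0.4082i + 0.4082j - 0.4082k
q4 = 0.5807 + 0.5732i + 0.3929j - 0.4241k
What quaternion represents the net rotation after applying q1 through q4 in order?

q2 · q1 = -0.7278 - 0.2948i + 0.58j + 0.2165k
q3 · q2 · q1 = 0.2459 + 0.8307i - 0.4985j + 0.0276k
q4 · q3 · q2 · q1 = -0.1258 + 0.4228i - 0.561j - 0.7004k
-0.1258 + 0.4228i - 0.561j - 0.7004k


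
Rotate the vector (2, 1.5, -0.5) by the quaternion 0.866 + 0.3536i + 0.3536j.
(1.569, 1.931, -0.556)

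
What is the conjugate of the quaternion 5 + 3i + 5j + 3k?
5 - 3i - 5j - 3k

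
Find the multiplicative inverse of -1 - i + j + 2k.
-0.1429 + 0.1429i - 0.1429j - 0.2857k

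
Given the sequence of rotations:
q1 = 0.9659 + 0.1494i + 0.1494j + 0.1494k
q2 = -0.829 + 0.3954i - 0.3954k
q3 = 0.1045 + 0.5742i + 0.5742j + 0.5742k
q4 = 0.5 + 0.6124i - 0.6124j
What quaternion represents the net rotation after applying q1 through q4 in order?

q2 · q1 = -0.8007 + 0.3171i - 0.242j - 0.4467k
q3 · q2 · q1 = 0.1297 - 0.5442i - 0.0465j - 0.8275k
q4 · q3 · q2 · q1 = 0.3696 + 0.3141i + 0.4041j - 0.7755k
0.3696 + 0.3141i + 0.4041j - 0.7755k


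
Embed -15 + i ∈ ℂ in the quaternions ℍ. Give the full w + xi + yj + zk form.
-15 + i + 0j + 0k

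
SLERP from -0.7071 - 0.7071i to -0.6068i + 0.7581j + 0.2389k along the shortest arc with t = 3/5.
-0.3412 - 0.7617i + 0.5254j + 0.1656k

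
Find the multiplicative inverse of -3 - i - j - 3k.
-0.15 + 0.05i + 0.05j + 0.15k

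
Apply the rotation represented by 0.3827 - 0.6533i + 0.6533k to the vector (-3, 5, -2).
(-1.232, -6.036, -0.232)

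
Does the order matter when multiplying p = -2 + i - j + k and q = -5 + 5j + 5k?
Yes: pq = 10 - 15i - 10j - 10k ≠ 10 + 5i - 20k = qp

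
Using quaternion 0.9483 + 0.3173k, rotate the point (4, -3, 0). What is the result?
(5, 0.011, 0)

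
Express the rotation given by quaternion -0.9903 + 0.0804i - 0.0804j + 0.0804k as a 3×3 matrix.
[[0.9741, 0.1463, 0.1722], [-0.1722, 0.9741, 0.1463], [-0.1463, -0.1722, 0.9741]]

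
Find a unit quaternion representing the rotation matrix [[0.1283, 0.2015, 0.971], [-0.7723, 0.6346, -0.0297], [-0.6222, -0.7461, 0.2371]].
0.7071 - 0.2533i + 0.5633j - 0.3443k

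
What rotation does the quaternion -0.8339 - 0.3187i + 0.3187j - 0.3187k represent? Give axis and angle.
axis = (-√3/3, √3/3, -√3/3), θ = 293°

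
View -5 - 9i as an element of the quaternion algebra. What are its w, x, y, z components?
-5 - 9i + 0j + 0k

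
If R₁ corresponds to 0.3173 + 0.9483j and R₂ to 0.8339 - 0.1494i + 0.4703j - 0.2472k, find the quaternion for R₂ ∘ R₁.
-0.1814 + 0.187i + 0.94j - 0.2201k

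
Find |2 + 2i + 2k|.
√12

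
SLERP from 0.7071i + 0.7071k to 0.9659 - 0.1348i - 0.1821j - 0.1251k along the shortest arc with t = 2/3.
-0.7842 + 0.4301i + 0.1478j + 0.4222k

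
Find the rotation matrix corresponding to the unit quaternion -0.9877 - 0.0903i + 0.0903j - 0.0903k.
[[0.9674, -0.1947, -0.1621], [0.1621, 0.9674, -0.1947], [0.1947, 0.1621, 0.9674]]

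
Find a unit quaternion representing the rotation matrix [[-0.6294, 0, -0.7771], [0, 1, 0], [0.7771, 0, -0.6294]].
-0.4305 + 0.9026j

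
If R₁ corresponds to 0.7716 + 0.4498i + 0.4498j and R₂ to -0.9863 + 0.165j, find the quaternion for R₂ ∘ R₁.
-0.8352 - 0.4436i - 0.3163j - 0.0742k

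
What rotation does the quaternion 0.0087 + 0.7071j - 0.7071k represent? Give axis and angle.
axis = (0, √2/2, -√2/2), θ = 179°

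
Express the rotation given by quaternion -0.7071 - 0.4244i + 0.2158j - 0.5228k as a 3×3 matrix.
[[0.3602, -0.9225, 0.1386], [0.5562, 0.0931, -0.8258], [0.7489, 0.3745, 0.5466]]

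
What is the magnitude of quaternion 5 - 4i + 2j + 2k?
7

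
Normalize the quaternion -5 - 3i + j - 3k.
-0.7538 - 0.4523i + 0.1508j - 0.4523k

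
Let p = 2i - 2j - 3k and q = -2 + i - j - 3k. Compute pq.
-13 - i + 7j + 6k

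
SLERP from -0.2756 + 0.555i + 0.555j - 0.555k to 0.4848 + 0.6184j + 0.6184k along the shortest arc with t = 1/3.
-0.4529 + 0.4581i + 0.1705j - 0.7456k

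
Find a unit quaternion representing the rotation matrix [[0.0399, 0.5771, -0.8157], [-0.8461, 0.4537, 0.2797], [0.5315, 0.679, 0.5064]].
0.7071 + 0.1412i - 0.4763j - 0.5032k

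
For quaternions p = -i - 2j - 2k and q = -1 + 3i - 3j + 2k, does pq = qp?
No: pq = 1 - 9i - 2j + 11k ≠ 1 + 11i + 6j - 7k = qp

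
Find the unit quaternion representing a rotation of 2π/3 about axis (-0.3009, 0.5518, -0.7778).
0.5 - 0.2606i + 0.4779j - 0.6736k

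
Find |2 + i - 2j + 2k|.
√13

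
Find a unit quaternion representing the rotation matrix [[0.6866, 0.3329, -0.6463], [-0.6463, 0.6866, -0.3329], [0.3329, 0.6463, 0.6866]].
0.8746 + 0.2799i - 0.2799j - 0.2799k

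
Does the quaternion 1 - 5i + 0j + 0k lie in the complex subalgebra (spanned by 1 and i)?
Yes. The quaternion 1 - 5i has j- and k-coefficients y = z = 0, so it lies in the complex subalgebra spanned by 1 and i.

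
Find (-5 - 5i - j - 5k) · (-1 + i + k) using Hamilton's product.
15 - i + j + k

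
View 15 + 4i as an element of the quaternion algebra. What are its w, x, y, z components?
15 + 4i + 0j + 0k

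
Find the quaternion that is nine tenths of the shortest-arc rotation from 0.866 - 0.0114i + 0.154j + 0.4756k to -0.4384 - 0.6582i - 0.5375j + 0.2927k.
0.5306 + 0.6243i + 0.5312j - 0.2158k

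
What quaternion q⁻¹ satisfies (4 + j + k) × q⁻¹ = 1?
0.2222 - 0.0556j - 0.0556k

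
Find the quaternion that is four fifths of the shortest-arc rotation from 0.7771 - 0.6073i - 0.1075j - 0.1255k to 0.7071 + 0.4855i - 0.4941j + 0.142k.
0.8351 + 0.2723i - 0.4686j + 0.0934k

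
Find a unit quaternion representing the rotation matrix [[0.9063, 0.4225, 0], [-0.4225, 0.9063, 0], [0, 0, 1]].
0.9763 - 0.2164k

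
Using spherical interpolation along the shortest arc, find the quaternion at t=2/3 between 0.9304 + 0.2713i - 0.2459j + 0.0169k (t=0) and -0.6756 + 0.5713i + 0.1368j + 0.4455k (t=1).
0.869 - 0.3169i - 0.1987j - 0.324k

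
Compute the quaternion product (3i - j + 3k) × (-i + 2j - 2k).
11 - 4i + 3j + 5k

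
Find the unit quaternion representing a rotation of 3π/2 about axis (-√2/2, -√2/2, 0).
-0.7071 - 0.5i - 0.5j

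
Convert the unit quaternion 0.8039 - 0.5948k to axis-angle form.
axis = (0, 0, -1), θ = 73°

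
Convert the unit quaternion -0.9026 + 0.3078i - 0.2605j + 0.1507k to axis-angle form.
axis = (0.715, -0.6051, 0.3501), θ = 309°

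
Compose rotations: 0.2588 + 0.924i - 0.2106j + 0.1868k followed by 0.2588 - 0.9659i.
0.9595 - 0.0108i + 0.1259j + 0.2518k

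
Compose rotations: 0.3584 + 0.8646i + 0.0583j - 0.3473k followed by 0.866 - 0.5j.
0.3395 + 0.9224i - 0.1287j + 0.1315k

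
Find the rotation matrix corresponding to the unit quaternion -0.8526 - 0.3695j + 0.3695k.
[[0.4539, 0.6301, 0.6301], [-0.6301, 0.7269, -0.2731], [-0.6301, -0.2731, 0.7269]]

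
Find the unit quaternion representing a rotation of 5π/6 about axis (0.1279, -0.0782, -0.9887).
0.2588 + 0.1235i - 0.0755j - 0.955k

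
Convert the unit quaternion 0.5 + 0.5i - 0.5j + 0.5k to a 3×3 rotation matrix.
[[0, -1, 0], [0, 0, -1], [1, 0, 0]]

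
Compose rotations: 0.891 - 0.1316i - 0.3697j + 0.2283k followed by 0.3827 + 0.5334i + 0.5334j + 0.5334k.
0.4866 + 0.7439i + 0.1418j + 0.4356k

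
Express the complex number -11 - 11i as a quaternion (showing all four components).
-11 - 11i + 0j + 0k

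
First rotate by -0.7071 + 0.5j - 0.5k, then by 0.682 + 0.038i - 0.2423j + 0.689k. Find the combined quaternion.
-0.0166 - 0.2502i + 0.5313j - 0.8092k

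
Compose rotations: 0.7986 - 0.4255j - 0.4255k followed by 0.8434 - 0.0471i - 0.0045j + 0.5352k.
0.8994 + 0.192i - 0.3825j + 0.0886k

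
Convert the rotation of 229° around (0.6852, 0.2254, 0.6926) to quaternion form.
-0.4147 + 0.6235i + 0.2051j + 0.6302k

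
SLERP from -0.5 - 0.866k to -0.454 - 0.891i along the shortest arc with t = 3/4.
-0.5629 - 0.773i - 0.2927k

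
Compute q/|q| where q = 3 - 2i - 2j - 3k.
0.5883 - 0.3922i - 0.3922j - 0.5883k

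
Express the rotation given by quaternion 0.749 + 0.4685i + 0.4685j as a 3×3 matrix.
[[0.561, 0.439, 0.7018], [0.439, 0.561, -0.7018], [-0.7018, 0.7018, 0.122]]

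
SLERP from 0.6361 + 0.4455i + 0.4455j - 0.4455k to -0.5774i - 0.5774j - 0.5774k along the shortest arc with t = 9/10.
0.086 + 0.6126i + 0.6126j + 0.4921k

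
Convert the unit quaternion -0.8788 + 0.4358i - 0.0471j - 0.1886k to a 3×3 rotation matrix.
[[0.9244, -0.3725, -0.0816], [0.2904, 0.549, 0.7837], [-0.2472, -0.7482, 0.6157]]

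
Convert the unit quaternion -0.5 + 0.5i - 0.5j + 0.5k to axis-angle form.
axis = (√3/3, -√3/3, √3/3), θ = 4π/3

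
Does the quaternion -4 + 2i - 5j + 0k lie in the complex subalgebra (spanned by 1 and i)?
No. The quaternion -4 + 2i - 5j has j-coefficient y = -5 and k-coefficient z = 0, not both zero, so it does not lie in the complex subalgebra spanned by 1 and i.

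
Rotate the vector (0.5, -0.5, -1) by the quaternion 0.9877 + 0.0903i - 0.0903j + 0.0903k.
(0.743, -0.208, -0.951)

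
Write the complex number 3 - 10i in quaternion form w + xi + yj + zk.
3 - 10i + 0j + 0k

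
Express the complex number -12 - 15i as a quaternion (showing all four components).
-12 - 15i + 0j + 0k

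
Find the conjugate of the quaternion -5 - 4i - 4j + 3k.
-5 + 4i + 4j - 3k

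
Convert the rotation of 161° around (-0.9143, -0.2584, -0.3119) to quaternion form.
0.165 - 0.9018i - 0.2549j - 0.3076k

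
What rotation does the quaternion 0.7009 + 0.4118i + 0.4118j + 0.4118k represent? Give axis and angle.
axis = (√3/3, √3/3, √3/3), θ = 91°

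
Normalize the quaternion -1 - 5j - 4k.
-0.1543 - 0.7715j - 0.6172k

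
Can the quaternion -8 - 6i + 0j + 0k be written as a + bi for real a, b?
Yes. The quaternion -8 - 6i has j- and k-coefficients y = z = 0, so it lies in the complex subalgebra spanned by 1 and i.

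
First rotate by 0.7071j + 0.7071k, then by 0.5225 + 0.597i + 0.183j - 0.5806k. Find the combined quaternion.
0.2811 + 0.5399i - 0.0527j + 0.7916k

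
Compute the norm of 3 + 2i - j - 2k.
√18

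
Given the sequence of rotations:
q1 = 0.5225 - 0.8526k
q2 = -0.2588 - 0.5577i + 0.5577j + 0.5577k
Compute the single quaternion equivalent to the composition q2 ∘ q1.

q2 · q1 = 0.3403 - 0.7669i - 0.1841j + 0.5121k
0.3403 - 0.7669i - 0.1841j + 0.5121k


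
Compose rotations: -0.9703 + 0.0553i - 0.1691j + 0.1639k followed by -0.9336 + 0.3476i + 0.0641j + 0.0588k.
0.8879 - 0.3685i + 0.042j - 0.2724k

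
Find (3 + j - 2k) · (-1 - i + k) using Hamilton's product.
-1 - 2i + j + 6k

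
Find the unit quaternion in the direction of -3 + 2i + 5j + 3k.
-0.4376 + 0.2917i + 0.7293j + 0.4376k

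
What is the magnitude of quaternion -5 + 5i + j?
√51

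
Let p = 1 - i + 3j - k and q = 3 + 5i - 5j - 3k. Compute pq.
20 - 12i - 4j - 16k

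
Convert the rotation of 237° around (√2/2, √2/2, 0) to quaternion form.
-0.4772 + 0.6214i + 0.6214j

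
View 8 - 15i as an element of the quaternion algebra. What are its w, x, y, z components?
8 - 15i + 0j + 0k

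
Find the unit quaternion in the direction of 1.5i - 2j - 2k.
0.4685i - 0.6247j - 0.6247k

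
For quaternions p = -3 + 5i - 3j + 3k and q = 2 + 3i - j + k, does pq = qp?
No: pq = -27 + i + j + 7k ≠ -27 + i - 7j - k = qp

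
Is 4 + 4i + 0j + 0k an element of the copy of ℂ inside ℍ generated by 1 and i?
Yes. The quaternion 4 + 4i has j- and k-coefficients y = z = 0, so it lies in the complex subalgebra spanned by 1 and i.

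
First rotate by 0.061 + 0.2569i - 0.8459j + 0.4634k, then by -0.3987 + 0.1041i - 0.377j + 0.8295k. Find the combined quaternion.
-0.7544 + 0.4309i + 0.4791j - 0.1254k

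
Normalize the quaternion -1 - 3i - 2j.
-0.2673 - 0.8018i - 0.5345j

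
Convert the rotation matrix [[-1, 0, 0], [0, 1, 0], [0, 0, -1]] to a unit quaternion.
j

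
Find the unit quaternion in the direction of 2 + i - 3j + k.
0.5164 + 0.2582i - 0.7746j + 0.2582k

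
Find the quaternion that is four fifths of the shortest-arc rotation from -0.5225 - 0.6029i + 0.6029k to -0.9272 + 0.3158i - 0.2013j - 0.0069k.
-0.9641 + 0.1223i - 0.1794j + 0.153k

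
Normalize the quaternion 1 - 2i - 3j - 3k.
0.2085 - 0.417i - 0.6255j - 0.6255k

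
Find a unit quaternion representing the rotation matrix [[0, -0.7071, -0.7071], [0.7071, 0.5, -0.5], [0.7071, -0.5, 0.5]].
0.7071 - 0.5j + 0.5k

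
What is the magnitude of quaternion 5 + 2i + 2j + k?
√34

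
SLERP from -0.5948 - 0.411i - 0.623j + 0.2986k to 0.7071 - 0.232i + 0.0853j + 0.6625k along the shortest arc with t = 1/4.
-0.7668 - 0.2805i - 0.5764j + 0.0328k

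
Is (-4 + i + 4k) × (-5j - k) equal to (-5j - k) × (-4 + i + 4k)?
No: pq = 4 + 20i + 21j - k ≠ 4 - 20i + 19j + 9k = qp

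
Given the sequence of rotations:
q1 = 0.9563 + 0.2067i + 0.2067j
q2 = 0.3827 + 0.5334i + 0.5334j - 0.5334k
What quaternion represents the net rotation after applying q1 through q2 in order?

q2 · q1 = 0.1455 + 0.6994i + 0.4789j - 0.5101k
0.1455 + 0.6994i + 0.4789j - 0.5101k


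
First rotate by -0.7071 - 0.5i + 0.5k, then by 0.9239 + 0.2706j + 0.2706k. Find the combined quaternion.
-0.7886 - 0.3266i - 0.3266j + 0.4059k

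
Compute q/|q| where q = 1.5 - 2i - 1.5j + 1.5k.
0.4575 - 0.61i - 0.4575j + 0.4575k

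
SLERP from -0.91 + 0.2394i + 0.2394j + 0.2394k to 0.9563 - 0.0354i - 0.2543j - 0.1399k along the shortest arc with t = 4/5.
-0.9511 + 0.0767i + 0.2524j + 0.1606k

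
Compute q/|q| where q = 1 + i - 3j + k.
0.2887 + 0.2887i - 0.866j + 0.2887k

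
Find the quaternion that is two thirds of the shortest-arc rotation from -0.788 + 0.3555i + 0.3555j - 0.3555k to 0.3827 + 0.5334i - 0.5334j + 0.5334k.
-0.597 - 0.2559i + 0.5377j - 0.5377k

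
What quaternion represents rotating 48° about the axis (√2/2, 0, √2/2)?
0.9135 + 0.2876i + 0.2876k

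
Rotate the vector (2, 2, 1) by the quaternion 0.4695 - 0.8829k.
(0.54, -2.776, 1)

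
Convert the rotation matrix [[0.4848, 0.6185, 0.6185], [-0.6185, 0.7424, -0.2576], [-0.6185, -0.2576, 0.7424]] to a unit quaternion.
0.8616 + 0.3589j - 0.3589k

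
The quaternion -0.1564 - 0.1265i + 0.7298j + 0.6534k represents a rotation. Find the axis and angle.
axis = (-0.1281, 0.7389, 0.6615), θ = 198°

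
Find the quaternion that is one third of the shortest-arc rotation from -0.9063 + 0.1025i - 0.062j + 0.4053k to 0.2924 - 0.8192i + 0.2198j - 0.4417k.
-0.7794 + 0.3937i - 0.131j + 0.4694k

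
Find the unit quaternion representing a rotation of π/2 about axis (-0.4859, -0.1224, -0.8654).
0.7071 - 0.3436i - 0.0865j - 0.6119k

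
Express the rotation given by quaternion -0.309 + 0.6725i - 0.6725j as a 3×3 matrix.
[[0.0955, -0.9045, 0.4156], [-0.9045, 0.0955, 0.4156], [-0.4156, -0.4156, -0.809]]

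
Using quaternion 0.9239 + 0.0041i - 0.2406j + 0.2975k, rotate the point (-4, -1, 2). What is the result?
(-3.161, -3.315, 0.116)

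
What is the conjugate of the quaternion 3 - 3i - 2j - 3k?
3 + 3i + 2j + 3k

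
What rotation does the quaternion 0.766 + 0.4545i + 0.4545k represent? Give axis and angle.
axis = (√2/2, 0, √2/2), θ = 80°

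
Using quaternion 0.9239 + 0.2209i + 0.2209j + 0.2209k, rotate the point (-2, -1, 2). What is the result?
(-0.287, -2.438, 1.725)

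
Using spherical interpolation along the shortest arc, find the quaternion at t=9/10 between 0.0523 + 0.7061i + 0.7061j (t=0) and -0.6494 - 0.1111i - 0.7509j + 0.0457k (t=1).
0.6054 + 0.1829i + 0.7735j - 0.0422k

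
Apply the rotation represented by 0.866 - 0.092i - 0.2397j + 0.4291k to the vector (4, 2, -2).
(1.657, 4.472, -1.122)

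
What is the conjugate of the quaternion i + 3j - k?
-i - 3j + k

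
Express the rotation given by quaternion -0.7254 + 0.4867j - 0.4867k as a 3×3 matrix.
[[0.0525, -0.7061, -0.7061], [0.7061, 0.5262, -0.4738], [0.7061, -0.4738, 0.5262]]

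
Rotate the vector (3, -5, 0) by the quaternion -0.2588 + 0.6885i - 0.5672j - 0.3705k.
(5.11, -0.655, -2.731)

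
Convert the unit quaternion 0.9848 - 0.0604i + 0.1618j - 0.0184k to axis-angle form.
axis = (-0.3478, 0.9316, -0.1059), θ = 20°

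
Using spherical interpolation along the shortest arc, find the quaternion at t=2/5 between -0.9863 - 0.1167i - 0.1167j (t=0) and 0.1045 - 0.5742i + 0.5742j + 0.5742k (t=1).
-0.8228 + 0.2293i - 0.4102j - 0.3197k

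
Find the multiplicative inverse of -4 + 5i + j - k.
-0.093 - 0.1163i - 0.0233j + 0.0233k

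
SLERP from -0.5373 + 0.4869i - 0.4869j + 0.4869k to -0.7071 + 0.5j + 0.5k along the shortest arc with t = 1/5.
-0.6496 + 0.4266i - 0.3001j + 0.5531k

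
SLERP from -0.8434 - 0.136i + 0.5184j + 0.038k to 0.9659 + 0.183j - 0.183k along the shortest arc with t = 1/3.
-0.945 - 0.0958i + 0.2985j + 0.0933k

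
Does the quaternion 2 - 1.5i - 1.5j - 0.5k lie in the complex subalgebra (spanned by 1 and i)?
No. The quaternion 2 - 1.5i - 1.5j - 0.5k has j-coefficient y = -1.5 and k-coefficient z = -0.5, not both zero, so it does not lie in the complex subalgebra spanned by 1 and i.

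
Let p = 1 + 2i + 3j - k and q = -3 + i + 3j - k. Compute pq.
-15 - 5i - 5j + 5k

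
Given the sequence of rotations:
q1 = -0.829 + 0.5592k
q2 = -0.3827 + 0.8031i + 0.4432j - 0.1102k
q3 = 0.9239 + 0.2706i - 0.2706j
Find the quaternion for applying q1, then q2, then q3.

q2 · q1 = 0.3789 - 0.4179i - 0.8165j - 0.1227k
q3 · q2 · q1 = 0.2422 - 0.2504i - 0.8237j - 0.4474k
0.2422 - 0.2504i - 0.8237j - 0.4474k


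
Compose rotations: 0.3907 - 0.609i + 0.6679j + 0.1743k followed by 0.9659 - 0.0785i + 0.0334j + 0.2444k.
0.2647 - 0.7763i + 0.523j + 0.2318k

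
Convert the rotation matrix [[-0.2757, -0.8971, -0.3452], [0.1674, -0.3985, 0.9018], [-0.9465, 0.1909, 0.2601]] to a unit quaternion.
0.3827 - 0.4644i + 0.3928j + 0.6954k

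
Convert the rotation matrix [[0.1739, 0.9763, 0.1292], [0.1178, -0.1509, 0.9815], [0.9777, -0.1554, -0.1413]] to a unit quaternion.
-0.4695 + 0.6054i + 0.4518j + 0.4571k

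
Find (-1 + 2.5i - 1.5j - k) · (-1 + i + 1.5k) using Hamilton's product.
-5.75i - 3.25j + k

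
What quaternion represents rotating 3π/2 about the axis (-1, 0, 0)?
-0.7071 - 0.7071i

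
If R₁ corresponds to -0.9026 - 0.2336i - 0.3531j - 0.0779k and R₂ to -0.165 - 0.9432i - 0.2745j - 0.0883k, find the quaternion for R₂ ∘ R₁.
-0.1752 + 0.8801i + 0.2532j + 0.3615k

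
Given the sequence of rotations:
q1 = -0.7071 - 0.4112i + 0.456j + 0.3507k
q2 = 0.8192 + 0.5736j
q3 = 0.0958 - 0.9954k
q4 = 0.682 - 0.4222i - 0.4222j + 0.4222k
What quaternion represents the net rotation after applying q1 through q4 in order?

q2 · q1 = -0.8408 - 0.1357i - 0.032j + 0.5232k
q3 · q2 · q1 = 0.4402 - 0.0449i + 0.132j + 0.8871k
q4 · q3 · q2 · q1 = -0.0375 - 0.6467i + 0.2597j + 0.7162k
-0.0375 - 0.6467i + 0.2597j + 0.7162k


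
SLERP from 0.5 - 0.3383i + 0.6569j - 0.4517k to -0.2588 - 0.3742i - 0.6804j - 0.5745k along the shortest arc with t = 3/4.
0.3988 + 0.2112i + 0.822j + 0.3475k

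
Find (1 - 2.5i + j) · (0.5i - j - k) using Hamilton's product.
2.25 - 0.5i - 3.5j + k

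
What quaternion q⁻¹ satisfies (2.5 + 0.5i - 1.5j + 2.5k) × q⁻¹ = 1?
0.1667 - 0.0333i + 0.1j - 0.1667k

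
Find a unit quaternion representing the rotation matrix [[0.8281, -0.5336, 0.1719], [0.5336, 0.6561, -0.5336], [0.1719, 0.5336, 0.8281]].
0.91 + 0.2932i + 0.2932k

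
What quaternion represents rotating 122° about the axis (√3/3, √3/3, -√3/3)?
0.4848 + 0.505i + 0.505j - 0.505k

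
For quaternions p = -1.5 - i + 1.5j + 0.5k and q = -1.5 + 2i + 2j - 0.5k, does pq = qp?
No: pq = 1.5 - 3.25i - 4.75j - 5k ≠ 1.5 + 0.25i - 5.75j + 5k = qp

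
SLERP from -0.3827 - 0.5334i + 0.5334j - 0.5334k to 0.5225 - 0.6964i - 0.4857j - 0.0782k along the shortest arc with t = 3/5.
-0.634 + 0.2466i + 0.6912j - 0.2438k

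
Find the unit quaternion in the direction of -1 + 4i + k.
-0.2357 + 0.9428i + 0.2357k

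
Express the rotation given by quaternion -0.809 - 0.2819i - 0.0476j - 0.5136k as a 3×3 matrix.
[[0.4679, -0.8042, 0.3666], [0.8578, 0.3135, -0.4072], [0.2126, 0.505, 0.8365]]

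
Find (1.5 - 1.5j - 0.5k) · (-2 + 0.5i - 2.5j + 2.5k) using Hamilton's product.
-5.5 - 4.25i - j + 5.5k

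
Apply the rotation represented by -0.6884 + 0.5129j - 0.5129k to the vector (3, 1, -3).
(1.256, 4.171, 0.171)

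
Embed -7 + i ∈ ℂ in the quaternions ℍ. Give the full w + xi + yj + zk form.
-7 + i + 0j + 0k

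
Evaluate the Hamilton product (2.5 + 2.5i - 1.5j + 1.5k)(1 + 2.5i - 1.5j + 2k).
-9 + 8i - 6.5j + 6.5k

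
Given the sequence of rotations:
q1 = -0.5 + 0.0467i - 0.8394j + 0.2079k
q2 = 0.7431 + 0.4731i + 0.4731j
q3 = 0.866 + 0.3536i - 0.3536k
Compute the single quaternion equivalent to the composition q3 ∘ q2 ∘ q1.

q2 · q1 = 0.0035 - 0.1035i - 0.9587j - 0.2647k
q3 · q2 · q1 = -0.054 - 0.4274i - 0.7j - 0.5695k
-0.054 - 0.4274i - 0.7j - 0.5695k


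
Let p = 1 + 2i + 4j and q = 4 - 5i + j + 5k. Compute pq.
10 + 23i + 7j + 27k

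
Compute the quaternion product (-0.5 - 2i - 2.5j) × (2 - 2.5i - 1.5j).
-9.75 - 2.75i - 4.25j - 3.25k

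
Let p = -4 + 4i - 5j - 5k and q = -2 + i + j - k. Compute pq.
4 - 2i + 5j + 23k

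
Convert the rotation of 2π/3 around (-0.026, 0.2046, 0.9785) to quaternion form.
0.5 - 0.0225i + 0.1772j + 0.8474k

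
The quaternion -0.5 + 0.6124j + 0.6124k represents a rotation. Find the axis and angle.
axis = (0, √2/2, √2/2), θ = 4π/3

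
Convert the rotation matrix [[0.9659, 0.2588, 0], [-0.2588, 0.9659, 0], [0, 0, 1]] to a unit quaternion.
0.9914 - 0.1305k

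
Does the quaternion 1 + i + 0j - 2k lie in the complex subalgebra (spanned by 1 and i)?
No. The quaternion 1 + i - 2k has j-coefficient y = 0 and k-coefficient z = -2, not both zero, so it does not lie in the complex subalgebra spanned by 1 and i.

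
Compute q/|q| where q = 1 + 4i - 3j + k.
0.1925 + 0.7698i - 0.5774j + 0.1925k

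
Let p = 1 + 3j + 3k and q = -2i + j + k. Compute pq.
-6 - 2i - 5j + 7k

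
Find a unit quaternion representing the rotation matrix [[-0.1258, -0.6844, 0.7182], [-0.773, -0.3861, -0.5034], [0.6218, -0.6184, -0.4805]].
-0.0436 + 0.6597i - 0.5523j + 0.5078k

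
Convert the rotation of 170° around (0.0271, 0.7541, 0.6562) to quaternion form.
0.0872 + 0.027i + 0.7512j + 0.6537k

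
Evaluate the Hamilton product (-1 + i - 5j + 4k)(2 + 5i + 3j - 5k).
28 + 10i + 12j + 41k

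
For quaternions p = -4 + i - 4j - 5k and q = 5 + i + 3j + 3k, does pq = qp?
No: pq = 6 + 4i - 40j - 30k ≠ 6 - 2i - 24j - 44k = qp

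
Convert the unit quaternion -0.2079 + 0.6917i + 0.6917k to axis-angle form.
axis = (√2/2, 0, √2/2), θ = 204°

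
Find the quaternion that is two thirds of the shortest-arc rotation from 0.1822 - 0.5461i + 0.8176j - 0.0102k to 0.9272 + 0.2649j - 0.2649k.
0.7839 - 0.2257i + 0.5403j - 0.2067k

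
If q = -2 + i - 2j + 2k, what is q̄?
-2 - i + 2j - 2k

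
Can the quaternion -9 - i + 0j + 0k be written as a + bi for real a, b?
Yes. The quaternion -9 - i has j- and k-coefficients y = z = 0, so it lies in the complex subalgebra spanned by 1 and i.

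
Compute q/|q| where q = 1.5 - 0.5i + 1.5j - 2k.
0.5071 - 0.169i + 0.5071j - 0.6761k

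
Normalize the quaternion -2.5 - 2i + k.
-0.7454 - 0.5963i + 0.2981k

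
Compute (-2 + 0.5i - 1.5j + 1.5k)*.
-2 - 0.5i + 1.5j - 1.5k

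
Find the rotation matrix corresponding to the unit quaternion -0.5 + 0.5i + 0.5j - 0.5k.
[[0, 0, -1], [1, 0, 0], [0, -1, 0]]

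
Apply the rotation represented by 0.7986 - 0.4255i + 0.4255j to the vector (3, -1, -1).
(1.596, -2.404, -1.635)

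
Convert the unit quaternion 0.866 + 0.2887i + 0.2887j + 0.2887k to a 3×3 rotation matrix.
[[0.6666, -0.3333, 0.6667], [0.6667, 0.6666, -0.3333], [-0.3333, 0.6667, 0.6666]]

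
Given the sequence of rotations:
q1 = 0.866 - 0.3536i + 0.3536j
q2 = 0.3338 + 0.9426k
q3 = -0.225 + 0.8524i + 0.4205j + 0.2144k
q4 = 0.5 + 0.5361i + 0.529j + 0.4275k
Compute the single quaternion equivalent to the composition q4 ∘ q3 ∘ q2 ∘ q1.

q2 · q1 = 0.2891 - 0.4513i - 0.2153j + 0.8163k
q3 · q2 · q1 = 0.2352 + 0.7374i - 0.6226j - 0.1154k
q4 · q3 · q2 · q1 = 0.101 + 0.6999i + 0.1902j - 0.681k
0.101 + 0.6999i + 0.1902j - 0.681k


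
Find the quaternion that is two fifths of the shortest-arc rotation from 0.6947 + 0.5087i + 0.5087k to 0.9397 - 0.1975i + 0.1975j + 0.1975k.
0.8704 + 0.2433i + 0.0879j + 0.419k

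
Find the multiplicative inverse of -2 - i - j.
-0.3333 + 0.1667i + 0.1667j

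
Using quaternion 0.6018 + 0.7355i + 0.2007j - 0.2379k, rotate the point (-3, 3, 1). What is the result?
(-0.782, -1.593, 3.981)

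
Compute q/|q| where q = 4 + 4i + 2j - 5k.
0.5121 + 0.5121i + 0.2561j - 0.6402k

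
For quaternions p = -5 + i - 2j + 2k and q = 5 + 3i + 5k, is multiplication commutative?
No: pq = -38 - 20i - 9j - 9k ≠ -38 - 11j - 21k = qp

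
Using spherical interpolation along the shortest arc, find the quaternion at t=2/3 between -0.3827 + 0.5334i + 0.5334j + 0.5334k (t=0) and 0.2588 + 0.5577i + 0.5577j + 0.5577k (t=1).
0.0436 + 0.5768i + 0.5768j + 0.5768k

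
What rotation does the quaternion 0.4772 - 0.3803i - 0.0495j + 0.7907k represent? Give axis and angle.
axis = (-0.4328, -0.0563, 0.8998), θ = 123°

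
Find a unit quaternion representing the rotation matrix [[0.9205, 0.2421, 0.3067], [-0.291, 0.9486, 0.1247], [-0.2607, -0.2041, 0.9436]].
0.9763 - 0.0842i + 0.1453j - 0.1365k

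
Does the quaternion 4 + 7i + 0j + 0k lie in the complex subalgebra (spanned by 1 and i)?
Yes. The quaternion 4 + 7i has j- and k-coefficients y = z = 0, so it lies in the complex subalgebra spanned by 1 and i.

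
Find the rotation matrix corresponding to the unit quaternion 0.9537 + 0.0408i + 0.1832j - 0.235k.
[[0.8224, 0.4632, 0.3303], [-0.4333, 0.8862, -0.1639], [-0.3686, -0.0083, 0.9295]]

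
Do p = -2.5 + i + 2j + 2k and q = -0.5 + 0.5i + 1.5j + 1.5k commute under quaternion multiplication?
No: pq = -5.25 - 1.75i - 5.25j - 4.25k ≠ -5.25 - 1.75i - 4.25j - 5.25k = qp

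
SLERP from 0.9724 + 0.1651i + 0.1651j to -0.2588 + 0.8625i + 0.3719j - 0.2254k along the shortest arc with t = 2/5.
0.9191 - 0.3632i - 0.0822j + 0.1291k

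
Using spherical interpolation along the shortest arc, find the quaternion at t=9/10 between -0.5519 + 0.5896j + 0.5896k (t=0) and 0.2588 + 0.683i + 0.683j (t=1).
0.173 + 0.6532i + 0.7328j + 0.0796k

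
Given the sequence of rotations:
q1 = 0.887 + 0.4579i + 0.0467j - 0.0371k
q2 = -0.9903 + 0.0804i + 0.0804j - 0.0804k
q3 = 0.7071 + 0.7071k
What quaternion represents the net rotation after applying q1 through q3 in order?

q2 · q1 = -0.9219 - 0.3814i - 0.0088j - 0.0676k
q3 · q2 · q1 = -0.6041 - 0.2635i - 0.2759j - 0.6997k
-0.6041 - 0.2635i - 0.2759j - 0.6997k


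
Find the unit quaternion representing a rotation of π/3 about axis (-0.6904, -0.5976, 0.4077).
0.866 - 0.3452i - 0.2988j + 0.2039k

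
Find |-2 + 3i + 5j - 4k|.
√54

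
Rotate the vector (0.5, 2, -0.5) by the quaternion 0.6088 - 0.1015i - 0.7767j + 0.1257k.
(0.376, 2.087, -0.064)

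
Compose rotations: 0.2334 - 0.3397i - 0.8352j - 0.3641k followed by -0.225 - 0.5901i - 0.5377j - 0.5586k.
-0.9054 - 0.3321i + 0.0373j + 0.2617k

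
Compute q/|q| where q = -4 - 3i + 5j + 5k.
-0.4619 - 0.3464i + 0.5774j + 0.5774k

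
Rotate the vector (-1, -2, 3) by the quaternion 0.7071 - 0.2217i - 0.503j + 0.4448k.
(-2.012, -2.266, 2.195)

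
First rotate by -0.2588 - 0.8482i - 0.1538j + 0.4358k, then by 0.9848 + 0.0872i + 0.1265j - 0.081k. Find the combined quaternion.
-0.1261 - 0.8152i - 0.1535j + 0.544k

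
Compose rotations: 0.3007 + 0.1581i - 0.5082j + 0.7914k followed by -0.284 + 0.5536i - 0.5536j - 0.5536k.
-0.0161 - 0.5979i - 0.5478j - 0.585k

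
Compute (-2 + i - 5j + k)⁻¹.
-0.0645 - 0.0323i + 0.1613j - 0.0323k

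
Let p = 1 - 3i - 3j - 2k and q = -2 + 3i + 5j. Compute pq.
22 + 19i + 5j - 2k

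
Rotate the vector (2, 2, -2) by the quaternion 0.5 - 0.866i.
(2, -2.732, -0.732)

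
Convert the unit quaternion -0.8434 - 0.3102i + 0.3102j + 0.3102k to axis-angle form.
axis = (-√3/3, √3/3, √3/3), θ = 295°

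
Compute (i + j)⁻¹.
-0.5i - 0.5j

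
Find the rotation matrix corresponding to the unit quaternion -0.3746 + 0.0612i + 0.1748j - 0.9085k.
[[-0.7119, -0.6593, -0.2422], [0.702, -0.6582, -0.2718], [0.0198, -0.3635, 0.9314]]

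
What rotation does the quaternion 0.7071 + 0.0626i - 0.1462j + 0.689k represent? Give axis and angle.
axis = (0.0885, -0.2068, 0.9744), θ = π/2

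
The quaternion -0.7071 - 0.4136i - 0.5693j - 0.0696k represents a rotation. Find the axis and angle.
axis = (-0.5849, -0.8051, -0.0984), θ = 3π/2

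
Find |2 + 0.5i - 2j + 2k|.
3.5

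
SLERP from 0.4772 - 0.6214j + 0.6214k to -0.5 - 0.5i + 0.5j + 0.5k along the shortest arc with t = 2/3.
0.6097 + 0.399i - 0.6734j - 0.1245k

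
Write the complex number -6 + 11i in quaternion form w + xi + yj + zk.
-6 + 11i + 0j + 0k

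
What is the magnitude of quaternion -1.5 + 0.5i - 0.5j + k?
1.936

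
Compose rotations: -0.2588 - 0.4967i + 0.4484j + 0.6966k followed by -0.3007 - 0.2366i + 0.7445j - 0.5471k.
0.0076 + 0.9745i + 0.109j + 0.1958k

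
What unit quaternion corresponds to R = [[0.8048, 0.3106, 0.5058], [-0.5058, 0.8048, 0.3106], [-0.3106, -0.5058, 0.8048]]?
0.9239 - 0.2209i + 0.2209j - 0.2209k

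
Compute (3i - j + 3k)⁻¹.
-0.1579i + 0.0526j - 0.1579k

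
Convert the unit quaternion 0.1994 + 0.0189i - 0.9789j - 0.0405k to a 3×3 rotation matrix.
[[-0.9198, -0.0209, -0.3919], [-0.0532, 0.996, 0.0718], [0.3889, 0.0868, -0.9172]]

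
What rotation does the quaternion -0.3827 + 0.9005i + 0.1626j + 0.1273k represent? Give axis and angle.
axis = (0.9747, 0.176, 0.1378), θ = 5π/4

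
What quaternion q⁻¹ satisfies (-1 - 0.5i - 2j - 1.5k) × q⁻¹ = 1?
-0.1333 + 0.0667i + 0.2667j + 0.2k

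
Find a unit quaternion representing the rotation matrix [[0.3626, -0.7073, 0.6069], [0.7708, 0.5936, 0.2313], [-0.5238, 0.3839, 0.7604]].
0.8241 + 0.0463i + 0.343j + 0.4484k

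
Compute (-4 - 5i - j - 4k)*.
-4 + 5i + j + 4k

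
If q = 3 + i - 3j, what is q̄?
3 - i + 3j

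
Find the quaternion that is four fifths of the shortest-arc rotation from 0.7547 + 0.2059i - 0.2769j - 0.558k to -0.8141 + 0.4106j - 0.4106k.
0.88 + 0.0495i - 0.4189j + 0.2184k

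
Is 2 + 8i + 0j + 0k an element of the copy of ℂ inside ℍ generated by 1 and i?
Yes. The quaternion 2 + 8i has j- and k-coefficients y = z = 0, so it lies in the complex subalgebra spanned by 1 and i.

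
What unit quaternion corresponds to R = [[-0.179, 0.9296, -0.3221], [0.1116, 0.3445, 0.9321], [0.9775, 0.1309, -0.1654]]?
0.5 - 0.4006i - 0.6498j - 0.409k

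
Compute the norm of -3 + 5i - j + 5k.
√60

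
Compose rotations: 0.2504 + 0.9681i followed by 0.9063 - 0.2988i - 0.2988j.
0.5162 + 0.8026i - 0.0748j + 0.2893k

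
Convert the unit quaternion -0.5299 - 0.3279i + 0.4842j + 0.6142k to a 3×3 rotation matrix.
[[-0.2234, 0.3334, -0.9159], [-0.9685, 0.0305, 0.2473], [0.1104, 0.9423, 0.3161]]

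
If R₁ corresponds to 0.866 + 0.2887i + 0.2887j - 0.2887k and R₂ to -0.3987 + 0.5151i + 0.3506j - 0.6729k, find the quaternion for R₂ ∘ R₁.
-0.7895 + 0.424i + 0.143j - 0.4201k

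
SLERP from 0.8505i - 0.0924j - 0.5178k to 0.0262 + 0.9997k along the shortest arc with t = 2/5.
-0.0122 + 0.5744i - 0.0624j - 0.8161k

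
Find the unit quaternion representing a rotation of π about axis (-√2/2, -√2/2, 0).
-0.7071i - 0.7071j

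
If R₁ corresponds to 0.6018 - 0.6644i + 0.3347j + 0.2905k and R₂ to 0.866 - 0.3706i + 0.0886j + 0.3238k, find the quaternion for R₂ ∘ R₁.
0.1512 - 0.881i + 0.2357j + 0.3813k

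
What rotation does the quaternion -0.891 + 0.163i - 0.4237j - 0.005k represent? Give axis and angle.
axis = (0.359, -0.9333, -0.011), θ = 306°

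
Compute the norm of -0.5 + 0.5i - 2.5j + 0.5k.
√7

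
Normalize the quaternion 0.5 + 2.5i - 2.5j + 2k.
0.1222 + 0.6108i - 0.6108j + 0.4887k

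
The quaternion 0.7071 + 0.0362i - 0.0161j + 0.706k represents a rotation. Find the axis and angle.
axis = (0.0512, -0.0228, 0.9984), θ = π/2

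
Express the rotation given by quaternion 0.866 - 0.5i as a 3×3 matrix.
[[1, 0, 0], [0, 0.5, 0.866], [0, -0.866, 0.5]]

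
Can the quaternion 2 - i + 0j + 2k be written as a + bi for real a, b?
No. The quaternion 2 - i + 2k has j-coefficient y = 0 and k-coefficient z = 2, not both zero, so it does not lie in the complex subalgebra spanned by 1 and i.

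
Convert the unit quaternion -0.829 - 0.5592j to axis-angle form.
axis = (0, -1, 0), θ = 292°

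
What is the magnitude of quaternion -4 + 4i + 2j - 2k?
√40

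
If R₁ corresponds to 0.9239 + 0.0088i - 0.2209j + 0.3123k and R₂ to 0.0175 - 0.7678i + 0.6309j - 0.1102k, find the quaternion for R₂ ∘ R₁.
0.1967 - 0.5365i + 0.8178j + 0.0677k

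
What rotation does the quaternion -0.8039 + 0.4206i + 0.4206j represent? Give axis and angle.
axis = (√2/2, √2/2, 0), θ = 287°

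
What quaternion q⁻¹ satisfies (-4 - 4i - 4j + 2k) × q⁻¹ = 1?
-0.0769 + 0.0769i + 0.0769j - 0.0385k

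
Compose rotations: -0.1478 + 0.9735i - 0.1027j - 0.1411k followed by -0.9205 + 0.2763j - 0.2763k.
0.1254 - 0.9635i - 0.2153j - 0.0983k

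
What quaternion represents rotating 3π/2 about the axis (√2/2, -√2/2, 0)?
-0.7071 + 0.5i - 0.5j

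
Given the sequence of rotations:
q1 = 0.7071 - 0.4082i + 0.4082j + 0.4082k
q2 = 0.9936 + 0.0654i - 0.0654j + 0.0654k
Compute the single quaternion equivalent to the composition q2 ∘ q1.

q2 · q1 = 0.7293 - 0.4127i + 0.306j + 0.4518k
0.7293 - 0.4127i + 0.306j + 0.4518k


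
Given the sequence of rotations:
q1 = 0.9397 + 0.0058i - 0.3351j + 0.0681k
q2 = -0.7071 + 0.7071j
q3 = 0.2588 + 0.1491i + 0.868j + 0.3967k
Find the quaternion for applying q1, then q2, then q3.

q2 · q1 = -0.4275 + 0.0441i + 0.9014j - 0.0523k
q3 · q2 · q1 = -0.8789 - 0.4553i - 0.1125j - 0.087k
-0.8789 - 0.4553i - 0.1125j - 0.087k


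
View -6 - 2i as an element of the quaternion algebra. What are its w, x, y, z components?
-6 - 2i + 0j + 0k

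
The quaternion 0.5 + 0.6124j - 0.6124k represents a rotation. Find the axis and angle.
axis = (0, √2/2, -√2/2), θ = 2π/3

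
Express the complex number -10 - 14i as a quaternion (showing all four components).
-10 - 14i + 0j + 0k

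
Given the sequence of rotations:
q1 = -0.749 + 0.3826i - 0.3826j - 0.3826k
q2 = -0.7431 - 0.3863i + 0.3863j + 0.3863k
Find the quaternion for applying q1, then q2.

q2 · q1 = 1 + 0.005i - 0.005j - 0.005k
1 + 0.005i - 0.005j - 0.005k


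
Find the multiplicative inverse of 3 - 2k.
0.2308 + 0.1538k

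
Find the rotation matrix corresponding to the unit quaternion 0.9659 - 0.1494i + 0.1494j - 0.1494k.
[[0.9107, 0.244, 0.3333], [-0.3333, 0.9107, 0.244], [-0.244, -0.3333, 0.9107]]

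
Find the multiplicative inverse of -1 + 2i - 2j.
-0.1111 - 0.2222i + 0.2222j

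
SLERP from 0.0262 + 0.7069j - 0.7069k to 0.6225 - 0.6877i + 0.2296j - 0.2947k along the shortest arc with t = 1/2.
0.3895 - 0.4129i + 0.5623j - 0.6014k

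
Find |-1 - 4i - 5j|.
√42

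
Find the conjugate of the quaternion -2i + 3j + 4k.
2i - 3j - 4k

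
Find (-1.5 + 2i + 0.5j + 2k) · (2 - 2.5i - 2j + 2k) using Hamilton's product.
-1 + 12.75i - 5j - 1.75k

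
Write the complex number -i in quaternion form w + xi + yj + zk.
0 - i + 0j + 0k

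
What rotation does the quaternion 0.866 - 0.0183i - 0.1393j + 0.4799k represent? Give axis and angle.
axis = (-0.0366, -0.2786, 0.9597), θ = π/3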